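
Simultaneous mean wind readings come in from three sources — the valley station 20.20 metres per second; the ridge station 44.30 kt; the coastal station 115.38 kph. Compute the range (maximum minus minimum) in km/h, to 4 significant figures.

the valley station: 20.20 m/s = 72.7200 km/h.
the ridge station: 44.30 kt = 82.0436 km/h.
Spread: 115.3800 − 72.7200 = 42.66 km/h.

42.66 km/h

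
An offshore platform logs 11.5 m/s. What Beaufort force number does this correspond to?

11.5 m/s lies in the Beaufort 6 band (strong breeze, 10.8–13.8 m/s).

Beaufort force 6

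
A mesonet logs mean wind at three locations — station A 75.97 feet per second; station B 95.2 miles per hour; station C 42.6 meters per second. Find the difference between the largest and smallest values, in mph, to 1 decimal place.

43.5 mph

station A: 75.97 ft/s = 51.798 mph.
station C: 42.6 m/s = 95.293 mph.
Spread: 95.293 − 51.798 = 43.5 mph.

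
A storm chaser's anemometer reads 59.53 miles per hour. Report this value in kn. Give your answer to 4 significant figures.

1 mph = 0.868976 kt, so 59.53 × 0.868976 = 51.73 kt.

51.73 kt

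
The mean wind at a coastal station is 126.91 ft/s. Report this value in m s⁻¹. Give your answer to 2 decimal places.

1 ft/s = 0.3048 m/s, so 126.91 × 0.3048 = 38.68 m/s.

38.68 m/s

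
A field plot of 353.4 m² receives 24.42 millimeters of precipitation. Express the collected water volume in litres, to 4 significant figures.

8630 litres

1 mm over 1 m² is 1 L, so volume = 24.42 × 353.4 = 8630.028 L ≈ 8630 L.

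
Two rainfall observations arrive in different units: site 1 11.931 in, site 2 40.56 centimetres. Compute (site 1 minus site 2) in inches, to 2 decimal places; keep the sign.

site 2: 40.56 cm = 15.9685 in.
Difference: 11.9310 − 15.9685 = -4.04 in.

-4.04 in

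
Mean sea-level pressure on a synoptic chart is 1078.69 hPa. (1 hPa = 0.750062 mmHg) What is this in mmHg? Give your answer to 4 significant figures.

1 hPa = 0.750062 mmHg, so 1078.69 × 0.750062 = 809.1 mmHg.

809.1 mmHg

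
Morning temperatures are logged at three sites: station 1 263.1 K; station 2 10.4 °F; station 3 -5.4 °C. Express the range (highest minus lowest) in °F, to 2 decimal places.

station 1: 263.1 K = -10.050 °C.
station 2: 10.4 °F = -12.000 °C.
Spread: (-5.400) − (-12.000) = 6.600 °C = 11.88 °F.

11.88 °F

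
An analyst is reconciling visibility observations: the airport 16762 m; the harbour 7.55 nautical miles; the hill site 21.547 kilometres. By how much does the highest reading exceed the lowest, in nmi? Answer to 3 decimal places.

the airport: 16762 m = 9.05076 nmi.
the hill site: 21.547 km = 11.63445 nmi.
Spread: 11.63445 − 7.55000 = 4.084 nmi.

4.084 nmi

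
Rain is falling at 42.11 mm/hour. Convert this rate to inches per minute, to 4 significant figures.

0.02763 in/minute

42.11 mm/hour × 0.0393701 in/mm × 0.0166667 hour/minute = 0.02763 in/minute.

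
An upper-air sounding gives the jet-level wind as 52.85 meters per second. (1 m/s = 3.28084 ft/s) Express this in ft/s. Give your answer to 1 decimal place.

1 m/s = 3.28084 ft/s, so 52.85 × 3.28084 = 173.4 ft/s.

173.4 ft/s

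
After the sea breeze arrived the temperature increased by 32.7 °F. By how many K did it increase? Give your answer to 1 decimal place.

A change of 1 °C equals a change of 1.8 °F: ΔK = 32.7 × 0.5556 = 18.2 K.

18.2 K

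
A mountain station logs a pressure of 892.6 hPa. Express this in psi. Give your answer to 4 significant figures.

12.95 psi

1 hPa = 0.0145038 psi, so 892.6 × 0.0145038 = 12.95 psi.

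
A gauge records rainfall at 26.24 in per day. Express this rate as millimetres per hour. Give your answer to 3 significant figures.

26.24 in/day × 25.4 mm/in × 0.0416667 day/hour = 27.8 mm/hour.

27.8 mm/hour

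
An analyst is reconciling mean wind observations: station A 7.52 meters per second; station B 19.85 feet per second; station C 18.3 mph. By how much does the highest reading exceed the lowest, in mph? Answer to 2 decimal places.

4.77 mph

station A: 7.52 m/s = 16.8218 mph.
station B: 19.85 ft/s = 13.5341 mph.
Spread: 18.3000 − 13.5341 = 4.77 mph.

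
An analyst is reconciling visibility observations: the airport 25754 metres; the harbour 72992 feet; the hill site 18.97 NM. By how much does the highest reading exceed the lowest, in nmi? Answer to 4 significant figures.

6.957 nmi

the airport: 25754 m = 13.90605 nmi.
the harbour: 72992 ft = 12.01294 nmi.
Spread: 18.97000 − 12.01294 = 6.957 nmi.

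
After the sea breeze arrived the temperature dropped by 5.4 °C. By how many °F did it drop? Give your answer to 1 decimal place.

For a temperature change the 32° offset cancels: Δ°F = 5.4 × 1.8 = 9.7 °F.

9.7 °F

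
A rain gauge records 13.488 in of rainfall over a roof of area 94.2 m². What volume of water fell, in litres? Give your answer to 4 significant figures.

32270 litres

Depth: 13.488 in × 25.4 = 342.5952 mm.
1 mm over 1 m² is 1 L, so volume = 342.5952 × 94.2 = 32272.468 L ≈ 32270 L.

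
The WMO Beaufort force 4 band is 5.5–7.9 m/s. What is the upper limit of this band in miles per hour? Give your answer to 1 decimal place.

17.7 mph

5.5–7.9 m/s × 2.237 = 12.3–17.7 mph.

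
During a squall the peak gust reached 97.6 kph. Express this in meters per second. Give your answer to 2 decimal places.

1 km/h = 0.277778 m/s, so 97.6 × 0.277778 = 27.11 m/s.

27.11 m/s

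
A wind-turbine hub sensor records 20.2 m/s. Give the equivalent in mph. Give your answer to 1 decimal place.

1 m/s = 2.23694 mph, so 20.2 × 2.23694 = 45.2 mph.

45.2 mph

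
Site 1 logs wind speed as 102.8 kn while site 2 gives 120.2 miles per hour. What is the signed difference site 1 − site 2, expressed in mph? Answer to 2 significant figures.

site 1: 102.8 kt = 118.300 mph.
Difference: 118.300 − 120.200 = -1.9 mph.

-1.9 mph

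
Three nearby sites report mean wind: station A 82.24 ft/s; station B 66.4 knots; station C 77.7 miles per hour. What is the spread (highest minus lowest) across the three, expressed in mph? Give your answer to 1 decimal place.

station A: 82.24 ft/s = 56.073 mph.
station B: 66.4 kt = 76.412 mph.
Spread: 77.700 − 56.073 = 21.6 mph.

21.6 mph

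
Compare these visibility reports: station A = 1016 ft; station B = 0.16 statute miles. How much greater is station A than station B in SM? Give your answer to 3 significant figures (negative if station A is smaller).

station A: 1016 ft = 0.192424 SM.
Difference: 0.192424 − 0.160000 = 0.0324 SM.

0.0324 SM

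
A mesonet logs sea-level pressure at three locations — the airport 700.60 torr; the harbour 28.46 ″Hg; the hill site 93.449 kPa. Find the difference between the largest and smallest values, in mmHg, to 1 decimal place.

22.3 mmHg

the harbour: 28.46 inHg = 722.884 mmHg.
the hill site: 93.449 kPa = 700.925 mmHg.
Spread: 722.884 − 700.600 = 22.3 mmHg.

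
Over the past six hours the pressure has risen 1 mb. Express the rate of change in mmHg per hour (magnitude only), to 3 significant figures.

0.125 mmHg per hour

1 mb / 6 h × 0.750062 mmHg/mb = 0.125 mmHg/h.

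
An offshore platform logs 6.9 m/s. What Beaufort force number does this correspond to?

Beaufort force 4

6.9 m/s lies in the Beaufort 4 band (moderate breeze, 5.5–7.9 m/s).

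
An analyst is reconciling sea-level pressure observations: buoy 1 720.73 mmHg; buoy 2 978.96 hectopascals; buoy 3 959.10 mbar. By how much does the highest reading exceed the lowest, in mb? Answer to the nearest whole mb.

buoy 1: 720.73 mmHg = 960.89 mb.
buoy 2: 978.96 hPa = 978.96 mb.
Spread: 978.96 − 959.10 = 20 mb.

20 mb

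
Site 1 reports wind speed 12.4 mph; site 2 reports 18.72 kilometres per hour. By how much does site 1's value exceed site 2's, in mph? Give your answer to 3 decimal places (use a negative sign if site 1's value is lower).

site 2: 18.72 km/h = 11.63207 mph.
Difference: 12.40000 − 11.63207 = 0.768 mph.

0.768 mph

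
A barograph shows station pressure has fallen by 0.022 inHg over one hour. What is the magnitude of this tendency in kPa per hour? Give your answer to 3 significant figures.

0.0745 kPa per hour

0.022 inHg / 1 h × 3.38639 kPa/inHg = 0.0745 kPa/h.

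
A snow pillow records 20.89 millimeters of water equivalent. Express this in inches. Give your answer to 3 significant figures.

0.822 in

1 mm = 0.0393701 in, so 20.89 × 0.0393701 = 0.822 in.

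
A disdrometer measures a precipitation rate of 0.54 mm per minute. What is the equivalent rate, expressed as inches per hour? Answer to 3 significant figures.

0.54 mm/minute × 0.0393701 in/mm × 60 minute/hour = 1.28 in/hour.

1.28 in/hour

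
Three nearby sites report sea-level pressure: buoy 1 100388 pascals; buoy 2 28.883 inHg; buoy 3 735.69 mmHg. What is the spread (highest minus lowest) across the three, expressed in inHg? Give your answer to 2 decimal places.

buoy 1: 100388 Pa = 29.6446 inHg.
buoy 3: 735.69 mmHg = 28.9642 inHg.
Spread: 29.6446 − 28.8830 = 0.76 inHg.

0.76 inHg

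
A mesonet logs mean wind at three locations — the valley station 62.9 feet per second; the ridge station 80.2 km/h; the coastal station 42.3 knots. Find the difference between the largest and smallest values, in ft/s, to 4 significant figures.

the ridge station: 80.2 km/h = 73.0898 ft/s.
the coastal station: 42.3 kt = 71.3944 ft/s.
Spread: 73.0898 − 62.9000 = 10.19 ft/s.

10.19 ft/s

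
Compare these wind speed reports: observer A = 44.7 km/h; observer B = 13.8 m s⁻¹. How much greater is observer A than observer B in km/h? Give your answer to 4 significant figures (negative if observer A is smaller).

observer B: 13.8 m/s = 49.68000 km/h.
Difference: 44.70000 − 49.68000 = -4.980 km/h.

-4.980 km/h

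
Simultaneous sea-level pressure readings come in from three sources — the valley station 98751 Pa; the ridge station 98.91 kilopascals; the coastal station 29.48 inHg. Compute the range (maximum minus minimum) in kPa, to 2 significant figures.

1.1 kPa

the valley station: 98751 Pa = 98.751 kPa.
the coastal station: 29.48 inHg = 99.831 kPa.
Spread: 99.831 − 98.751 = 1.1 kPa.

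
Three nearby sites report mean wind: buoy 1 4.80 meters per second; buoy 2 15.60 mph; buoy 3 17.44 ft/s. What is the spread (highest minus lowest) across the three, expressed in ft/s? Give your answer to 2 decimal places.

7.13 ft/s

buoy 1: 4.80 m/s = 15.7480 ft/s.
buoy 2: 15.60 mph = 22.8800 ft/s.
Spread: 22.8800 − 15.7480 = 7.13 ft/s.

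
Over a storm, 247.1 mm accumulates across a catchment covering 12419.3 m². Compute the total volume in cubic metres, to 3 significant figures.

3070 cubic metres

1 mm over 1 m² is 1 L, so volume = 247.1 × 12419.3 = 3068809 L = 3070 m³.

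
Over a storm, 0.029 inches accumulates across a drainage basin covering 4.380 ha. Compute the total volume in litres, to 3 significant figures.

32300 litres

Depth: 0.029 in × 25.4 = 0.7366 mm.
Area: 4.380 ha = 43800 m².
1 mm over 1 m² is 1 L, so volume = 0.7366 × 43800 = 32263.08 L ≈ 32300 L.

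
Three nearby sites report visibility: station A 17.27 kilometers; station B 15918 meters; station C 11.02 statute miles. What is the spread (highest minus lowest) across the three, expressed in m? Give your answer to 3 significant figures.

1820 m

station A: 17.27 km = 17270.00 m.
station C: 11.02 SM = 17734.97 m.
Spread: 17734.97 − 15918.00 = 1820 m.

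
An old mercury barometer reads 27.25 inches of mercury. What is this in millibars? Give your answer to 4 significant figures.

922.8 mb

1 inHg = 33.8639 mb, so 27.25 × 33.8639 = 922.8 mb.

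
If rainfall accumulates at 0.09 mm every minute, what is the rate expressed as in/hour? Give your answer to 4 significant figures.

0.09 mm/minute × 0.0393701 in/mm × 60 minute/hour = 0.2126 in/hour.

0.2126 in/hour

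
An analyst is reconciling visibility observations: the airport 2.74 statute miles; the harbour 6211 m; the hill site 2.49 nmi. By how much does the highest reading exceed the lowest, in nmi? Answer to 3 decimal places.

0.973 nmi

the airport: 2.74 SM = 2.38099 nmi.
the harbour: 6211 m = 3.35367 nmi.
Spread: 3.35367 − 2.38099 = 0.973 nmi.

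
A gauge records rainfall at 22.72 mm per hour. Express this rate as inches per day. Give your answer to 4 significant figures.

21.47 in/day

22.72 mm/hour × 0.0393701 in/mm × 24 hour/day = 21.47 in/day.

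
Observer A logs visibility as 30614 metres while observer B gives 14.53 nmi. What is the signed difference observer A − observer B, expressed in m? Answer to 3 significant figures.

observer B: 14.53 nmi = 26909.56 m.
Difference: 30614.00 − 26909.56 = 3700 m.

3700 m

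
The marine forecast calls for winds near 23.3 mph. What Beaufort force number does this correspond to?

Beaufort force 5

23.3 mph = 10.4 m/s, which is Beaufort 5 (fresh breeze, 8.0–10.7 m/s).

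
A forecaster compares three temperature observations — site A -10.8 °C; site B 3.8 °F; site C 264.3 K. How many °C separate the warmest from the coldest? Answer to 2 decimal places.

6.82 °C

site B: 3.8 °F = -15.667 °C.
site C: 264.3 K = -8.850 °C.
Spread: (-8.850) − (-15.667) = 6.817 °C.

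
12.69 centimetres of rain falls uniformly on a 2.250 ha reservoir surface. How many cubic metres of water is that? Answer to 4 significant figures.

2855 cubic metres

Depth: 12.69 cm × 10 = 126.9 mm.
Area: 2.250 ha = 22500 m².
1 mm over 1 m² is 1 L, so volume = 126.9 × 22500 = 2855250 L = 2855 m³.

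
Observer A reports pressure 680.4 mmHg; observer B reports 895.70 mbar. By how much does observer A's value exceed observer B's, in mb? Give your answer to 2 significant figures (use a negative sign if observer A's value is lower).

observer A: 680.4 mmHg = 907.13 mb.
Difference: 907.13 − 895.70 = 11 mb.

11 mb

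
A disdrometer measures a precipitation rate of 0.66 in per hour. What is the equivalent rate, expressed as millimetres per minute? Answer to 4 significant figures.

0.66 in/hour × 25.4 mm/in × 0.0166667 hour/minute = 0.2794 mm/minute.

0.2794 mm/minute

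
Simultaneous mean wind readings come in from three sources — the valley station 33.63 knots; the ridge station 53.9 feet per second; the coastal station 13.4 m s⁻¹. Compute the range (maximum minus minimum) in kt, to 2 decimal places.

the ridge station: 53.9 ft/s = 31.9349 kt.
the coastal station: 13.4 m/s = 26.0475 kt.
Spread: 33.6300 − 26.0475 = 7.58 kt.

7.58 kt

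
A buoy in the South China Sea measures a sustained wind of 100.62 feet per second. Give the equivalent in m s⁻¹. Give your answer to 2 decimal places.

1 ft/s = 0.3048 m/s, so 100.62 × 0.3048 = 30.67 m/s.

30.67 m/s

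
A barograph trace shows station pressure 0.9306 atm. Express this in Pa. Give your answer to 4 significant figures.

94290 Pa

1 atm = 101325 Pa, so 0.9306 × 101325 = 94290 Pa.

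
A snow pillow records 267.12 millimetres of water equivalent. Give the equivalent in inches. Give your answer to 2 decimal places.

1 mm = 0.0393701 in, so 267.12 × 0.0393701 = 10.52 in.

10.52 in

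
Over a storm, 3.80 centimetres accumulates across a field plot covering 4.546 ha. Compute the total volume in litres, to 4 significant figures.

1727000 litres

Depth: 3.80 cm × 10 = 38 mm.
Area: 4.546 ha = 45460 m².
1 mm over 1 m² is 1 L, so volume = 38 × 45460 = 1727480 L ≈ 1727000 L.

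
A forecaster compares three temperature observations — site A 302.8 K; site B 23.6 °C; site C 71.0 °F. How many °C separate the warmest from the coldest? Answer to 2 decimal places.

site A: 302.8 K = 29.650 °C.
site C: 71.0 °F = 21.667 °C.
Spread: 29.650 − 21.667 = 7.983 °C.

7.98 °C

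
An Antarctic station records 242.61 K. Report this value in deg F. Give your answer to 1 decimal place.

First to °C: -30.54 °C.
Then to °F: -23.0 °F.

-23.0 °F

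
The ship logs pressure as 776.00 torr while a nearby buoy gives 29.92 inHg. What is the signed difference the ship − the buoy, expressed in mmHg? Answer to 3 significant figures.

the buoy: 29.92 inHg = 759.968 mmHg.
Difference: 776.000 − 759.968 = 16.0 mmHg.

16.0 mmHg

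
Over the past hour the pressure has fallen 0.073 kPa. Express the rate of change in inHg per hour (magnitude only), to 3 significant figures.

0.073 kPa / 1 h × 0.2953 inHg/kPa = 0.0216 inHg/h.

0.0216 inHg per hour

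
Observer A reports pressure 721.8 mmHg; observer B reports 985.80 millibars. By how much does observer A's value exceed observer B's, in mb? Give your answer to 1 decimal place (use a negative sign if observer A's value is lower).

-23.5 mb

observer A: 721.8 mmHg = 962.321 mb.
Difference: 962.321 − 985.800 = -23.5 mb.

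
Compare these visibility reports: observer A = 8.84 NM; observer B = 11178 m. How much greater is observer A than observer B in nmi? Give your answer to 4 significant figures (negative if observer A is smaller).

observer B: 11178 m = 6.03564 nmi.
Difference: 8.84000 − 6.03564 = 2.804 nmi.

2.804 nmi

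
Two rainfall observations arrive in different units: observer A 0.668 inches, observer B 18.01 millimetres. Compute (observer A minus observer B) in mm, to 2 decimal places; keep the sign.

observer A: 0.668 in = 16.9672 mm.
Difference: 16.9672 − 18.0100 = -1.04 mm.

-1.04 mm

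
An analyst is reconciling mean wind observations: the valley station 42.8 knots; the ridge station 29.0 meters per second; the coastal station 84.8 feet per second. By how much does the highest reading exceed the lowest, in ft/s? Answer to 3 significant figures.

22.9 ft/s

the valley station: 42.8 kt = 72.238 ft/s.
the ridge station: 29.0 m/s = 95.144 ft/s.
Spread: 95.144 − 72.238 = 22.9 ft/s.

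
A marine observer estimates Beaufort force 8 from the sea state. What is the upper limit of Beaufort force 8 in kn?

40 kt

Beaufort 8 (gale) spans 34–40 knots.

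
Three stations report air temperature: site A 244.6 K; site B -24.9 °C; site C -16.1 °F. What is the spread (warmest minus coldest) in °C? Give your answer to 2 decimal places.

site A: 244.6 K = -28.550 °C.
site C: -16.1 °F = -26.722 °C.
Spread: (-24.900) − (-28.550) = 3.650 °C.

3.65 °C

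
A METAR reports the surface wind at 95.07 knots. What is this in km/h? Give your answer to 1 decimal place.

1 kt = 1.852 km/h, so 95.07 × 1.852 = 176.1 km/h.

176.1 km/h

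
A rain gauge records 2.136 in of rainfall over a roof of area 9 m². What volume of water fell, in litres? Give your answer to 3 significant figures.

488 litres

Depth: 2.136 in × 25.4 = 54.2544 mm.
1 mm over 1 m² is 1 L, so volume = 54.2544 × 9 = 488.2896 L ≈ 488 L.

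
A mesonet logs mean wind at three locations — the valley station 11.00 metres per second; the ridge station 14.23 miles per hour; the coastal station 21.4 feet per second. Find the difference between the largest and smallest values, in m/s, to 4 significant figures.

4.639 m/s

the ridge station: 14.23 mph = 6.36138 m/s.
the coastal station: 21.4 ft/s = 6.52272 m/s.
Spread: 11.00000 − 6.36138 = 4.639 m/s.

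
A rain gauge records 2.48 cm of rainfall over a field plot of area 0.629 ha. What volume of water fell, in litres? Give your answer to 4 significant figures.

Depth: 2.48 cm × 10 = 24.8 mm.
Area: 0.629 ha = 6290 m².
1 mm over 1 m² is 1 L, so volume = 24.8 × 6290 = 155992 L ≈ 156000 L.

156000 litres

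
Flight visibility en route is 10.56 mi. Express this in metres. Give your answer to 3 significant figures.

1 SM = 1609.34 m, so 10.56 × 1609.34 = 17000 m.

17000 m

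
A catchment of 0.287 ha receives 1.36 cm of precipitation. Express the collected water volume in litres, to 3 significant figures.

Depth: 1.36 cm × 10 = 13.6 mm.
Area: 0.287 ha = 2870 m².
1 mm over 1 m² is 1 L, so volume = 13.6 × 2870 = 39032 L ≈ 39000 L.

39000 litres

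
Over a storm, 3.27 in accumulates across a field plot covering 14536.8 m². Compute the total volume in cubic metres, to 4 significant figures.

1207 cubic metres

Depth: 3.27 in × 25.4 = 83.058 mm.
1 mm over 1 m² is 1 L, so volume = 83.058 × 14536.8 = 1207397.5 L = 1207 m³.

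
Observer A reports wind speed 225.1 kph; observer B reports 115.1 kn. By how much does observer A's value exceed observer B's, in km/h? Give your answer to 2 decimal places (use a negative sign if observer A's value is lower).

11.93 km/h

observer B: 115.1 kt = 213.1652 km/h.
Difference: 225.1000 − 213.1652 = 11.93 km/h.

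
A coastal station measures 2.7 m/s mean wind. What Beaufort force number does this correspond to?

Beaufort force 2

2.7 m/s lies in the Beaufort 2 band (light breeze, 1.6–3.3 m/s).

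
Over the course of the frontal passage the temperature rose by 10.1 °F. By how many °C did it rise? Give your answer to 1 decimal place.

5.6 °C

For a temperature change the 32° offset cancels: Δ°C = 10.1 × 0.5556 = 5.6 °C.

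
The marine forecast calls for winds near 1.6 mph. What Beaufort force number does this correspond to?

Beaufort force 1

1.6 mph = 0.7 m/s, which is Beaufort 1 (light air, 0.3–1.5 m/s).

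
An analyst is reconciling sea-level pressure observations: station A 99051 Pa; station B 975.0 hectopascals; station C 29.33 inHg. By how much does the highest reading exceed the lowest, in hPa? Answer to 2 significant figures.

18 hPa

station A: 99051 Pa = 990.51 hPa.
station C: 29.33 inHg = 993.23 hPa.
Spread: 993.23 − 975.00 = 18 hPa.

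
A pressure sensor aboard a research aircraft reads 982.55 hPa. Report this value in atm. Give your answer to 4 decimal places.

0.9697 atm

1 hPa = 0.000986923 atm, so 982.55 × 0.000986923 = 0.9697 atm.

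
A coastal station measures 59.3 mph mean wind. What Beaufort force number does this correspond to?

59.3 mph = 26.5 m/s, which is Beaufort 10 (storm, 24.5–28.4 m/s).

Beaufort force 10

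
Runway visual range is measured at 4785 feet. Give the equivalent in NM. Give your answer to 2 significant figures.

1 ft = 0.000164579 nmi, so 4785 × 0.000164579 = 0.79 nmi.

0.79 nmi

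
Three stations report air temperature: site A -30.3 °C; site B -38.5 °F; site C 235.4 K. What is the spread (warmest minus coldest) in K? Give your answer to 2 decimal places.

8.87 K

site B: -38.5 °F = -39.167 °C.
site C: 235.4 K = -37.750 °C.
Spread: (-30.300) − (-39.167) = 8.867 °C.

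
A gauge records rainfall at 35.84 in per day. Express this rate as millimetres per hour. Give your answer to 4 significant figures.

35.84 in/day × 25.4 mm/in × 0.0416667 day/hour = 37.93 mm/hour.

37.93 mm/hour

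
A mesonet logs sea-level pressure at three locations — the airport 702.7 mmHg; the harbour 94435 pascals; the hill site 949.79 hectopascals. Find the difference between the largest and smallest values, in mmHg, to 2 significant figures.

the harbour: 94435 Pa = 708.321 mmHg.
the hill site: 949.79 hPa = 712.401 mmHg.
Spread: 712.401 − 702.700 = 9.7 mmHg.

9.7 mmHg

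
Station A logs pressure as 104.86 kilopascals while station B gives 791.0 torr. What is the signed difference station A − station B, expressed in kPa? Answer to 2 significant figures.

station B: 791.0 mmHg = 105.4580 kPa.
Difference: 104.8600 − 105.4580 = -0.60 kPa.

-0.60 kPa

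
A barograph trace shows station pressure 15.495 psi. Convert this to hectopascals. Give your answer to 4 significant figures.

1068 hPa

1 psi = 68.9476 hPa, so 15.495 × 68.9476 = 1068 hPa.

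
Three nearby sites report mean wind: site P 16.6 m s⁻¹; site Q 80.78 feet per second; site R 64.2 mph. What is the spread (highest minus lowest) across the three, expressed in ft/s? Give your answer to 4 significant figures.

39.70 ft/s

site P: 16.6 m/s = 54.4619 ft/s.
site R: 64.2 mph = 94.1600 ft/s.
Spread: 94.1600 − 54.4619 = 39.70 ft/s.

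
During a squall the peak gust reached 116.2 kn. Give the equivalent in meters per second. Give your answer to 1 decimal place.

1 kt = 0.514444 m/s, so 116.2 × 0.514444 = 59.8 m/s.

59.8 m/s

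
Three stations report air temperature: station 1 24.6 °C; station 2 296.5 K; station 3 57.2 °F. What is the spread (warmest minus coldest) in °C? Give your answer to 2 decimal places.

10.60 °C

station 2: 296.5 K = 23.350 °C.
station 3: 57.2 °F = 14.000 °C.
Spread: 24.600 − 14.000 = 10.600 °C.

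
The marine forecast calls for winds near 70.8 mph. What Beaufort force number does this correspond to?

Beaufort force 11

70.8 mph = 31.7 m/s, which is Beaufort 11 (violent storm, 28.5–32.6 m/s).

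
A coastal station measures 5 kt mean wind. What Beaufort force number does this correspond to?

Beaufort force 2

5 kt lies in the Beaufort 2 band (light breeze, 4–6 kt).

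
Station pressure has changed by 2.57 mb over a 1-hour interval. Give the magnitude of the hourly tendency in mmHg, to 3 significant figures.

2.57 mb / 1 h × 0.750062 mmHg/mb = 1.93 mmHg/h.

1.93 mmHg per hour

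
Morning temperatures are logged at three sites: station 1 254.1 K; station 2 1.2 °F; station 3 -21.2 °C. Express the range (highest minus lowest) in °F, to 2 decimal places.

station 1: 254.1 K = -19.050 °C.
station 2: 1.2 °F = -17.111 °C.
Spread: (-17.111) − (-21.200) = 4.089 °C = 7.36 °F.

7.36 °F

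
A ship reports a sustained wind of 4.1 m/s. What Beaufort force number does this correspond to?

Beaufort force 3

4.1 m/s lies in the Beaufort 3 band (gentle breeze, 3.4–5.4 m/s).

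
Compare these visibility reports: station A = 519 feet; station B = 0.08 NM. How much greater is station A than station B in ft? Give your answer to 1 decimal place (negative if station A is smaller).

32.9 ft

station B: 0.08 nmi = 486.089 ft.
Difference: 519.000 − 486.089 = 32.9 ft.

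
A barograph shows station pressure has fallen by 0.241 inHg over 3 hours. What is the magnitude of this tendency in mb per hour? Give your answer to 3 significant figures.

2.72 mb per hour

0.241 inHg / 3 h × 33.8639 mb/inHg = 2.72 mb/h.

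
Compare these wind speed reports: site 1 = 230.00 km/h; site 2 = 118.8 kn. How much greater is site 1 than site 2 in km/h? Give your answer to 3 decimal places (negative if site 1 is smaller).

site 2: 118.8 kt = 220.01760 km/h.
Difference: 230.00000 − 220.01760 = 9.982 km/h.

9.982 km/h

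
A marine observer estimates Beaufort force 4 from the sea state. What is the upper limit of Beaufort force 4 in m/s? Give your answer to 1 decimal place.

Beaufort 4 (moderate breeze) spans 5.5–7.9 m/s.

7.9 m/s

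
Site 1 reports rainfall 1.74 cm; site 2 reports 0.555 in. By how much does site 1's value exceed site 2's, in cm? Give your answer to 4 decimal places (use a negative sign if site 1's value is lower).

site 2: 0.555 in = 1.409700 cm.
Difference: 1.740000 − 1.409700 = 0.3303 cm.

0.3303 cm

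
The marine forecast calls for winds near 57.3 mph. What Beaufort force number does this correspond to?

Beaufort force 10

57.3 mph = 25.6 m/s, which is Beaufort 10 (storm, 24.5–28.4 m/s).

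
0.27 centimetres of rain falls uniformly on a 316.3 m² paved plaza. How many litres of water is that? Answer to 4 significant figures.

Depth: 0.27 cm × 10 = 2.7 mm.
1 mm over 1 m² is 1 L, so volume = 2.7 × 316.3 = 854.01 L ≈ 854.0 L.

854.0 litres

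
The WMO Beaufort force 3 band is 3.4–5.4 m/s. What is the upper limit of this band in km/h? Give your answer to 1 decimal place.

3.4–5.4 m/s × 3.6 = 12.2–19.4 km/h.

19.4 km/h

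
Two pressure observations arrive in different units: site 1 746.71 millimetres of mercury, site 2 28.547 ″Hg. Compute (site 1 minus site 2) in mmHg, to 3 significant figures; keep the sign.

21.6 mmHg

site 2: 28.547 inHg = 725.094 mmHg.
Difference: 746.710 − 725.094 = 21.6 mmHg.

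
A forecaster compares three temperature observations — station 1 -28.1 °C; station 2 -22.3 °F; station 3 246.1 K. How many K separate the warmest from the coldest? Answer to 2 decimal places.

3.12 K

station 2: -22.3 °F = -30.167 °C.
station 3: 246.1 K = -27.050 °C.
Spread: (-27.050) − (-30.167) = 3.117 °C.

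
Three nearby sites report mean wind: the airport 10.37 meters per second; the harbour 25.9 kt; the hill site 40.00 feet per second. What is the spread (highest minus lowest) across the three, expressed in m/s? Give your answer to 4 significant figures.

2.954 m/s

the harbour: 25.9 kt = 13.32411 m/s.
the hill site: 40.00 ft/s = 12.19200 m/s.
Spread: 13.32411 − 10.37000 = 2.954 m/s.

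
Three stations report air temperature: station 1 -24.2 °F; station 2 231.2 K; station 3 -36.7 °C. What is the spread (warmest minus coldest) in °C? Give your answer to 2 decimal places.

10.73 °C

station 1: -24.2 °F = -31.222 °C.
station 2: 231.2 K = -41.950 °C.
Spread: (-31.222) − (-41.950) = 10.728 °C.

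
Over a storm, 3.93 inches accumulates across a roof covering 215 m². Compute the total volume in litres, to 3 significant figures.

21500 litres

Depth: 3.93 in × 25.4 = 99.822 mm.
1 mm over 1 m² is 1 L, so volume = 99.822 × 215 = 21461.73 L ≈ 21500 L.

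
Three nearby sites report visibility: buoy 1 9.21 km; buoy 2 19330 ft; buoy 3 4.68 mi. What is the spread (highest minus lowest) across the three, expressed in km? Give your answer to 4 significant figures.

buoy 2: 19330 ft = 5.89178 km.
buoy 3: 4.68 SM = 7.53173 km.
Spread: 9.21000 − 5.89178 = 3.318 km.

3.318 km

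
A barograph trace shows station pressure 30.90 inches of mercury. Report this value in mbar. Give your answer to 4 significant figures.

1046 mb

1 inHg = 33.8639 mb, so 30.90 × 33.8639 = 1046 mb.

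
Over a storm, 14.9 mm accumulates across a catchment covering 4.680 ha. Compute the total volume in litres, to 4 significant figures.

697300 litres

Area: 4.680 ha = 46800 m².
1 mm over 1 m² is 1 L, so volume = 14.9 × 46800 = 697320 L ≈ 697300 L.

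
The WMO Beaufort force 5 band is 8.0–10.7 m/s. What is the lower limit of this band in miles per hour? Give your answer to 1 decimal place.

8.0–10.7 m/s × 2.237 = 17.9–23.9 mph.

17.9 mph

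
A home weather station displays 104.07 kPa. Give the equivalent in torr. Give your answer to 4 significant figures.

1 kPa = 7.50062 mmHg, so 104.07 × 7.50062 = 780.6 mmHg.

780.6 mmHg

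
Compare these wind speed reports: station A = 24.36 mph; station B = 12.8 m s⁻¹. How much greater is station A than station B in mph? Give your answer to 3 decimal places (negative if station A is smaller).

station B: 12.8 m/s = 28.63278 mph.
Difference: 24.36000 − 28.63278 = -4.273 mph.

-4.273 mph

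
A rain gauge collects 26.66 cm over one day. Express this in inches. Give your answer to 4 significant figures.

10.50 in

1 cm = 0.393701 in, so 26.66 × 0.393701 = 10.50 in.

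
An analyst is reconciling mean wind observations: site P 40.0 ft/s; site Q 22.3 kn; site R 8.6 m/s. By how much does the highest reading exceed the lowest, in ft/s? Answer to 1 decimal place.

site Q: 22.3 kt = 37.638 ft/s.
site R: 8.6 m/s = 28.215 ft/s.
Spread: 40.000 − 28.215 = 11.8 ft/s.

11.8 ft/s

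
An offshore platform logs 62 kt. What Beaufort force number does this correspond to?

Beaufort force 11

62 kt lies in the Beaufort 11 band (violent storm, 56–63 kt).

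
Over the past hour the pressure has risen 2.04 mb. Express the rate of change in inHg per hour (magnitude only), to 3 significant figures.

2.04 mb / 1 h × 0.02953 inHg/mb = 0.0602 inHg/h.

0.0602 inHg per hour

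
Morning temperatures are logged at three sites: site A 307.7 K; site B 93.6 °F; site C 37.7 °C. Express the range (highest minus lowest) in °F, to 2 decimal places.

site A: 307.7 K = 34.550 °C.
site B: 93.6 °F = 34.222 °C.
Spread: 37.700 − 34.222 = 3.478 °C = 6.26 °F.

6.26 °F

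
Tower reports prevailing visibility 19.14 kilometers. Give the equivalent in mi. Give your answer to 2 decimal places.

1 km = 0.621371 SM, so 19.14 × 0.621371 = 11.89 SM.

11.89 SM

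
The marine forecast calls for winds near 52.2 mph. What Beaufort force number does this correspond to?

52.2 mph = 23.3 m/s, which is Beaufort 9 (strong gale, 20.8–24.4 m/s).

Beaufort force 9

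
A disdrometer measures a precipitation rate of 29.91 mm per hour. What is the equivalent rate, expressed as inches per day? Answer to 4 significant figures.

29.91 mm/hour × 0.0393701 in/mm × 24 hour/day = 28.26 in/day.

28.26 in/day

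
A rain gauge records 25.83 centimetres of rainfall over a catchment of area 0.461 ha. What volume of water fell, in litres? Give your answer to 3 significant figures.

Depth: 25.83 cm × 10 = 258.3 mm.
Area: 0.461 ha = 4610 m².
1 mm over 1 m² is 1 L, so volume = 258.3 × 4610 = 1190763 L ≈ 1190000 L.

1190000 litres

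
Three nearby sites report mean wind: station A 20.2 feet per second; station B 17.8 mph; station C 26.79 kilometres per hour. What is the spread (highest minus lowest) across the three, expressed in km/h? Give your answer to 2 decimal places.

station A: 20.2 ft/s = 22.1651 km/h.
station B: 17.8 mph = 28.6463 km/h.
Spread: 28.6463 − 22.1651 = 6.48 km/h.

6.48 km/h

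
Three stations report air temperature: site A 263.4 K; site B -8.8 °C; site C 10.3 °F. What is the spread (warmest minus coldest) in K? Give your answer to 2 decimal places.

site A: 263.4 K = -9.750 °C.
site C: 10.3 °F = -12.056 °C.
Spread: (-8.800) − (-12.056) = 3.256 °C.

3.26 K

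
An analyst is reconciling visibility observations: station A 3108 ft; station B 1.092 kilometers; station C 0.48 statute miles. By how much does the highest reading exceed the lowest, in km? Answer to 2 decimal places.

0.32 km

station A: 3108 ft = 0.9473 km.
station C: 0.48 SM = 0.7725 km.
Spread: 1.0920 − 0.7725 = 0.32 km.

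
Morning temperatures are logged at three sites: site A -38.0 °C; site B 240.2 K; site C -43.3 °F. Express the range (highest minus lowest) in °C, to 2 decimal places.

site B: 240.2 K = -32.950 °C.
site C: -43.3 °F = -41.833 °C.
Spread: (-32.950) − (-41.833) = 8.883 °C.

8.88 °C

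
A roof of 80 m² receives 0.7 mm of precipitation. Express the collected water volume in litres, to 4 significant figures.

1 mm over 1 m² is 1 L, so volume = 0.7 × 80 = 56 L ≈ 56.00 L.

56.00 litres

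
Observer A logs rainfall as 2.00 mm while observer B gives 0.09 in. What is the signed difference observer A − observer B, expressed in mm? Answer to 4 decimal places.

-0.2860 mm

observer B: 0.09 in = 2.286000 mm.
Difference: 2.000000 − 2.286000 = -0.2860 mm.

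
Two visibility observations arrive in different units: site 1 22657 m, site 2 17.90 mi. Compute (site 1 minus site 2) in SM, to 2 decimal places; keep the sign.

site 1: 22657 m = 14.0784 SM.
Difference: 14.0784 − 17.9000 = -3.82 SM.

-3.82 SM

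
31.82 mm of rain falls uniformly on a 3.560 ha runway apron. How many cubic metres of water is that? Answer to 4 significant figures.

Area: 3.560 ha = 35600 m².
1 mm over 1 m² is 1 L, so volume = 31.82 × 35600 = 1132792 L = 1133 m³.

1133 cubic metres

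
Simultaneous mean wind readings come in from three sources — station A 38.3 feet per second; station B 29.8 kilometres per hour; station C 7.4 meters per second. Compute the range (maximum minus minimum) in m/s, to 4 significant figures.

4.274 m/s

station A: 38.3 ft/s = 11.67384 m/s.
station B: 29.8 km/h = 8.27778 m/s.
Spread: 11.67384 − 7.40000 = 4.274 m/s.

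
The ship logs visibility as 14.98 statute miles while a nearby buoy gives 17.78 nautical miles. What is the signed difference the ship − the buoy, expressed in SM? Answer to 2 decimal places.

-5.48 SM

the buoy: 17.78 nmi = 20.4609 SM.
Difference: 14.9800 − 20.4609 = -5.48 SM.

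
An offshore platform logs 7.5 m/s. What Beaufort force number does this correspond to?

Beaufort force 4

7.5 m/s lies in the Beaufort 4 band (moderate breeze, 5.5–7.9 m/s).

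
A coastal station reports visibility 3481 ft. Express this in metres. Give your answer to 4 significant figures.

1061 m

1 ft = 0.3048 m, so 3481 × 0.3048 = 1061 m.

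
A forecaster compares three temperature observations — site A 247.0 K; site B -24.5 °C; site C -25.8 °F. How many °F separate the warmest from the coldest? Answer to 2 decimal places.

site A: 247.0 K = -26.150 °C.
site C: -25.8 °F = -32.111 °C.
Spread: (-24.500) − (-32.111) = 7.611 °C = 13.70 °F.

13.70 °F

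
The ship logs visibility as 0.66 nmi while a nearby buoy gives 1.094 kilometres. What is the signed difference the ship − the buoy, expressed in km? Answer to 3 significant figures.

0.128 km

the ship: 0.66 nmi = 1.22232 km.
Difference: 1.22232 − 1.09400 = 0.128 km.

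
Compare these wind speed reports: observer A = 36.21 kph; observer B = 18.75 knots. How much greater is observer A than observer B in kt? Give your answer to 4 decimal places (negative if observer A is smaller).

observer A: 36.21 km/h = 19.551836 kt.
Difference: 19.551836 − 18.750000 = 0.8018 kt.

0.8018 kt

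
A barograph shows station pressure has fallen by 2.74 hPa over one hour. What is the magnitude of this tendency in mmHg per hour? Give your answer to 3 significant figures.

2.74 hPa / 1 h × 0.750062 mmHg/hPa = 2.06 mmHg/h.

2.06 mmHg per hour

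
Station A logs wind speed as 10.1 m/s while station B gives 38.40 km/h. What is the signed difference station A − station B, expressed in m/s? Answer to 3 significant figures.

station B: 38.40 km/h = 10.66667 m/s.
Difference: 10.10000 − 10.66667 = -0.567 m/s.

-0.567 m/s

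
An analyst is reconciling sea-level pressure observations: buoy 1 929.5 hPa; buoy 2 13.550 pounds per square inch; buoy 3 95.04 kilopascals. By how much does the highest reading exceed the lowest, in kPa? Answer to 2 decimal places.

2.09 kPa

buoy 1: 929.5 hPa = 92.9500 kPa.
buoy 2: 13.550 psi = 93.4240 kPa.
Spread: 95.0400 − 92.9500 = 2.09 kPa.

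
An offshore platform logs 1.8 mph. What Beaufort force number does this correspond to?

1.8 mph = 0.8 m/s, which is Beaufort 1 (light air, 0.3–1.5 m/s).

Beaufort force 1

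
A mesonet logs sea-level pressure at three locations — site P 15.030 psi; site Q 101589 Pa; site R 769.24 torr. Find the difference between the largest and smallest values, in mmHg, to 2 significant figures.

15 mmHg

site P: 15.030 psi = 777.28 mmHg.
site Q: 101589 Pa = 761.98 mmHg.
Spread: 777.28 − 761.98 = 15 mmHg.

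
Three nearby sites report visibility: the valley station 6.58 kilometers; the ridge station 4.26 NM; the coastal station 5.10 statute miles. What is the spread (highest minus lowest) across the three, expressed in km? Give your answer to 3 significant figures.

1.63 km

the ridge station: 4.26 nmi = 7.8895 km.
the coastal station: 5.10 SM = 8.2077 km.
Spread: 8.2077 − 6.5800 = 1.63 km.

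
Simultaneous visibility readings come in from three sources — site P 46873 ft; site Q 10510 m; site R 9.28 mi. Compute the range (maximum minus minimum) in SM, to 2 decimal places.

site P: 46873 ft = 8.8775 SM.
site Q: 10510 m = 6.5306 SM.
Spread: 9.2800 − 6.5306 = 2.75 SM.

2.75 SM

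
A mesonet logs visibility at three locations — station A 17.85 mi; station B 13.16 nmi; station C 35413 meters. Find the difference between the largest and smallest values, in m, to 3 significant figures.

11000 m

station A: 17.85 SM = 28726.79 m.
station B: 13.16 nmi = 24372.32 m.
Spread: 35413.00 − 24372.32 = 11000 m.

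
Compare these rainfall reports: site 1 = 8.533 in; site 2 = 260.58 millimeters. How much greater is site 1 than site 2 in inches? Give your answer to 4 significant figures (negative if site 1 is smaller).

-1.726 in

site 2: 260.58 mm = 10.25906 in.
Difference: 8.53300 − 10.25906 = -1.726 in.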